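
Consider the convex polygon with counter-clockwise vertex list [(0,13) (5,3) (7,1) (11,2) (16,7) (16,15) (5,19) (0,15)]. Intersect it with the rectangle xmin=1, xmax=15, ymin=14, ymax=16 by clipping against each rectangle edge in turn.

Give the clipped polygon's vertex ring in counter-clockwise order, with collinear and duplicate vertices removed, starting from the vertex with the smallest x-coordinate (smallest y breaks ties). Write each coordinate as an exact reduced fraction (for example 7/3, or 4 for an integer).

Clipped polygon: [(1,14) (15,14) (15,169/11) (53/4,16) (5/4,16) (1,79/5)]

1. After x ≥ 1: [(1,11) (5,3) (7,1) (11,2) (16,7) (16,15) (5,19) (1,79/5)]
2. After x ≤ 15: [(1,11) (5,3) (7,1) (11,2) (15,6) (15,169/11) (5,19) (1,79/5)]
3. After y ≥ 14: [(1,14) (15,14) (15,169/11) (5,19) (1,79/5)]
4. After y ≤ 16: [(1,14) (15,14) (15,169/11) (53/4,16) (5/4,16) (1,79/5)]
5. Canonical ring: [(1,14) (15,14) (15,169/11) (53/4,16) (5/4,16) (1,79/5)]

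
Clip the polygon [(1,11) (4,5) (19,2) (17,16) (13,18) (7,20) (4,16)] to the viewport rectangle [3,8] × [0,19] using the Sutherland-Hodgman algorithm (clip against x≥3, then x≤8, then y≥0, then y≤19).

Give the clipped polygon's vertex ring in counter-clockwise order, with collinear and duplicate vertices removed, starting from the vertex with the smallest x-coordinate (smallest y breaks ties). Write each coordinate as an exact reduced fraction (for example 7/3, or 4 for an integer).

Clipped polygon: [(3,7) (4,5) (8,21/5) (8,19) (25/4,19) (4,16) (3,43/3)]

1. After x ≥ 3: [(3,43/3) (3,7) (4,5) (19,2) (17,16) (13,18) (7,20) (4,16)]
2. After x ≤ 8: [(3,43/3) (3,7) (4,5) (8,21/5) (8,59/3) (7,20) (4,16)]
3. After y ≥ 0: [(3,43/3) (3,7) (4,5) (8,21/5) (8,59/3) (7,20) (4,16)]
4. After y ≤ 19: [(3,43/3) (3,7) (4,5) (8,21/5) (8,19) (25/4,19) (4,16)]
5. Canonical ring: [(3,7) (4,5) (8,21/5) (8,19) (25/4,19) (4,16) (3,43/3)]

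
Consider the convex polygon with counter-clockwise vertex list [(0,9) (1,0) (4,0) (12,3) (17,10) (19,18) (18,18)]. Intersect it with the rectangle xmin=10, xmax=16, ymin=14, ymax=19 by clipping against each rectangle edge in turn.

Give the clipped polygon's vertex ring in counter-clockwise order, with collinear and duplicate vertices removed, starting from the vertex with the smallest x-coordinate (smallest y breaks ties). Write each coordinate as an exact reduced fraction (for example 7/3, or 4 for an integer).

Clipped polygon: [(10,14) (16,14) (16,17)]

1. After x ≥ 10: [(10,14) (10,9/4) (12,3) (17,10) (19,18) (18,18)]
2. After x ≤ 16: [(16,17) (10,14) (10,9/4) (12,3) (16,43/5)]
3. After y ≥ 14: [(16,14) (16,17) (10,14) (10,14)]
4. After y ≤ 19: [(16,14) (16,17) (10,14) (10,14)]
5. Canonical ring: [(10,14) (16,14) (16,17)]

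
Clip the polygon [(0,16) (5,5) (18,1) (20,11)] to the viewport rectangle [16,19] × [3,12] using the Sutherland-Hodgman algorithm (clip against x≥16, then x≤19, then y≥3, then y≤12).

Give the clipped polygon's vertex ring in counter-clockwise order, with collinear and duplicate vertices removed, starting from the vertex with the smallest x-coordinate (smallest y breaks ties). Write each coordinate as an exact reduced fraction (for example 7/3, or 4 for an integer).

1. After x ≥ 16: [(16,12) (16,21/13) (18,1) (20,11)]
2. After x ≤ 19: [(19,45/4) (16,12) (16,21/13) (18,1) (19,6)]
3. After y ≥ 3: [(19,45/4) (16,12) (16,3) (92/5,3) (19,6)]
4. After y ≤ 12: [(19,45/4) (16,12) (16,3) (92/5,3) (19,6)]
5. Canonical ring: [(16,3) (92/5,3) (19,6) (19,45/4) (16,12)]

Clipped polygon: [(16,3) (92/5,3) (19,6) (19,45/4) (16,12)]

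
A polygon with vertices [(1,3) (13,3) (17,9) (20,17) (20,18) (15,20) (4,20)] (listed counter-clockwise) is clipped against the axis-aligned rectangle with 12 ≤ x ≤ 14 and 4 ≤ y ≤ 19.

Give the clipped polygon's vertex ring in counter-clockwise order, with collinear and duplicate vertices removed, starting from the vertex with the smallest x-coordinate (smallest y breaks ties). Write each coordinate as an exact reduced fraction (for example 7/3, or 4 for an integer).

Clipped polygon: [(12,4) (41/3,4) (14,9/2) (14,19) (12,19)]

1. After x ≥ 12: [(12,3) (13,3) (17,9) (20,17) (20,18) (15,20) (12,20)]
2. After x ≤ 14: [(12,3) (13,3) (14,9/2) (14,20) (12,20)]
3. After y ≥ 4: [(12,4) (41/3,4) (14,9/2) (14,20) (12,20)]
4. After y ≤ 19: [(12,19) (12,4) (41/3,4) (14,9/2) (14,19)]
5. Canonical ring: [(12,4) (41/3,4) (14,9/2) (14,19) (12,19)]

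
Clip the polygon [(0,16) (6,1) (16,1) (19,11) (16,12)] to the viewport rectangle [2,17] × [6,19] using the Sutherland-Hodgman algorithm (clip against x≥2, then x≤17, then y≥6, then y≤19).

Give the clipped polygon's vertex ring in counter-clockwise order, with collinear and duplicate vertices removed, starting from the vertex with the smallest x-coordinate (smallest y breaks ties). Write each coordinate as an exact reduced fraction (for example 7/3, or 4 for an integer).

1. After x ≥ 2: [(2,31/2) (2,11) (6,1) (16,1) (19,11) (16,12)]
2. After x ≤ 17: [(2,31/2) (2,11) (6,1) (16,1) (17,13/3) (17,35/3) (16,12)]
3. After y ≥ 6: [(2,31/2) (2,11) (4,6) (17,6) (17,35/3) (16,12)]
4. After y ≤ 19: [(2,31/2) (2,11) (4,6) (17,6) (17,35/3) (16,12)]
5. Canonical ring: [(2,11) (4,6) (17,6) (17,35/3) (16,12) (2,31/2)]

Clipped polygon: [(2,11) (4,6) (17,6) (17,35/3) (16,12) (2,31/2)]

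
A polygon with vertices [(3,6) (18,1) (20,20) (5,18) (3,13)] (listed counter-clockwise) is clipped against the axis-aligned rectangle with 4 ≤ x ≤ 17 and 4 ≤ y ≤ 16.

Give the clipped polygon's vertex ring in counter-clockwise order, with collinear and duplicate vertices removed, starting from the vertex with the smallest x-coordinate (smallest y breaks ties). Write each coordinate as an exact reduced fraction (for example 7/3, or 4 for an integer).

1. After x ≥ 4: [(4,17/3) (18,1) (20,20) (5,18) (4,31/2)]
2. After x ≤ 17: [(4,17/3) (17,4/3) (17,98/5) (5,18) (4,31/2)]
3. After y ≥ 4: [(4,17/3) (9,4) (17,4) (17,98/5) (5,18) (4,31/2)]
4. After y ≤ 16: [(4,17/3) (9,4) (17,4) (17,16) (21/5,16) (4,31/2)]
5. Canonical ring: [(4,17/3) (9,4) (17,4) (17,16) (21/5,16) (4,31/2)]

Clipped polygon: [(4,17/3) (9,4) (17,4) (17,16) (21/5,16) (4,31/2)]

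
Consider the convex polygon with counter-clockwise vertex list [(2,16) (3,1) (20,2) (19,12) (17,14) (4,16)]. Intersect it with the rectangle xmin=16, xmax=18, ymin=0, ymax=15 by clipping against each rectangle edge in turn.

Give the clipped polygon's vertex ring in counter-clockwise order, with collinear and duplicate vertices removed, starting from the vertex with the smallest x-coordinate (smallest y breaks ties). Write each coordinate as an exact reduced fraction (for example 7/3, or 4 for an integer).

Clipped polygon: [(16,30/17) (18,32/17) (18,13) (17,14) (16,184/13)]

1. After x ≥ 16: [(16,30/17) (20,2) (19,12) (17,14) (16,184/13)]
2. After x ≤ 18: [(16,30/17) (18,32/17) (18,13) (17,14) (16,184/13)]
3. After y ≥ 0: [(16,30/17) (18,32/17) (18,13) (17,14) (16,184/13)]
4. After y ≤ 15: [(16,30/17) (18,32/17) (18,13) (17,14) (16,184/13)]
5. Canonical ring: [(16,30/17) (18,32/17) (18,13) (17,14) (16,184/13)]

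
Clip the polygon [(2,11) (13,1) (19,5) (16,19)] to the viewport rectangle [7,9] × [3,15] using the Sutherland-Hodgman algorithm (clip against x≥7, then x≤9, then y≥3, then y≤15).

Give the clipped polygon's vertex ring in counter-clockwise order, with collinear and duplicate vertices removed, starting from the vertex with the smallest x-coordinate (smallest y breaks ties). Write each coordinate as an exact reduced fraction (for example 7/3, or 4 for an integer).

Clipped polygon: [(7,71/11) (9,51/11) (9,15) (7,97/7)]

1. After x ≥ 7: [(7,97/7) (7,71/11) (13,1) (19,5) (16,19)]
2. After x ≤ 9: [(9,15) (7,97/7) (7,71/11) (9,51/11)]
3. After y ≥ 3: [(9,15) (7,97/7) (7,71/11) (9,51/11)]
4. After y ≤ 15: [(9,15) (7,97/7) (7,71/11) (9,51/11)]
5. Canonical ring: [(7,71/11) (9,51/11) (9,15) (7,97/7)]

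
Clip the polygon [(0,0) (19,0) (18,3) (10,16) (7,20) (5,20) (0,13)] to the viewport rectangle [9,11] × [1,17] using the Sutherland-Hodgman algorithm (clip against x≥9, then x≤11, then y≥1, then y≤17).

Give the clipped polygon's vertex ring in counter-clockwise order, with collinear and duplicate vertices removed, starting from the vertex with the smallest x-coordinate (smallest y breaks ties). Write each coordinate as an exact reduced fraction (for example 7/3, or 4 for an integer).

1. After x ≥ 9: [(9,0) (19,0) (18,3) (10,16) (9,52/3)]
2. After x ≤ 11: [(9,0) (11,0) (11,115/8) (10,16) (9,52/3)]
3. After y ≥ 1: [(9,1) (11,1) (11,115/8) (10,16) (9,52/3)]
4. After y ≤ 17: [(9,17) (9,1) (11,1) (11,115/8) (10,16) (37/4,17)]
5. Canonical ring: [(9,1) (11,1) (11,115/8) (10,16) (37/4,17) (9,17)]

Clipped polygon: [(9,1) (11,1) (11,115/8) (10,16) (37/4,17) (9,17)]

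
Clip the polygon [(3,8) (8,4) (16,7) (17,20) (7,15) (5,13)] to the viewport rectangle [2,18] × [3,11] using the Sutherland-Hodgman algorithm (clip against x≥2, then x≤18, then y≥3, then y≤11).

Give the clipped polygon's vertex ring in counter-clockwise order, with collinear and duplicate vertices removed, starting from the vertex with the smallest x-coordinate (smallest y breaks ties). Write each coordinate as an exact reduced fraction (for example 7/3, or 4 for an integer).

Clipped polygon: [(3,8) (8,4) (16,7) (212/13,11) (21/5,11)]

1. After x ≥ 2: [(3,8) (8,4) (16,7) (17,20) (7,15) (5,13)]
2. After x ≤ 18: [(3,8) (8,4) (16,7) (17,20) (7,15) (5,13)]
3. After y ≥ 3: [(3,8) (8,4) (16,7) (17,20) (7,15) (5,13)]
4. After y ≤ 11: [(21/5,11) (3,8) (8,4) (16,7) (212/13,11)]
5. Canonical ring: [(3,8) (8,4) (16,7) (212/13,11) (21/5,11)]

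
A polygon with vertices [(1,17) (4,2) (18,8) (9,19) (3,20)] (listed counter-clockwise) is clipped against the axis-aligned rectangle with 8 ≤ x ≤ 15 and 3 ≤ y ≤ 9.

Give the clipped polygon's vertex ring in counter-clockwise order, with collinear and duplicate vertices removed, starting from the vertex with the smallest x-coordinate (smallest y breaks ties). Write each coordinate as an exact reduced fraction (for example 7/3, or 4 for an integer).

1. After x ≥ 8: [(8,26/7) (18,8) (9,19) (8,115/6)]
2. After x ≤ 15: [(8,26/7) (15,47/7) (15,35/3) (9,19) (8,115/6)]
3. After y ≥ 3: [(8,26/7) (15,47/7) (15,35/3) (9,19) (8,115/6)]
4. After y ≤ 9: [(8,9) (8,26/7) (15,47/7) (15,9)]
5. Canonical ring: [(8,26/7) (15,47/7) (15,9) (8,9)]

Clipped polygon: [(8,26/7) (15,47/7) (15,9) (8,9)]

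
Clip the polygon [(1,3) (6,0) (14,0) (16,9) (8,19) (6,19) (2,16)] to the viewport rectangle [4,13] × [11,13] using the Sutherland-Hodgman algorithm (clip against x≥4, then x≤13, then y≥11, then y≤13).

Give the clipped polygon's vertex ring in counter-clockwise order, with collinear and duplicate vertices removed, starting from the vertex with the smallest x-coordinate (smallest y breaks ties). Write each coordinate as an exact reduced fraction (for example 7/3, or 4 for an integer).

Clipped polygon: [(4,11) (13,11) (13,51/4) (64/5,13) (4,13)]

1. After x ≥ 4: [(4,6/5) (6,0) (14,0) (16,9) (8,19) (6,19) (4,35/2)]
2. After x ≤ 13: [(4,6/5) (6,0) (13,0) (13,51/4) (8,19) (6,19) (4,35/2)]
3. After y ≥ 11: [(4,11) (13,11) (13,51/4) (8,19) (6,19) (4,35/2)]
4. After y ≤ 13: [(4,13) (4,11) (13,11) (13,51/4) (64/5,13)]
5. Canonical ring: [(4,11) (13,11) (13,51/4) (64/5,13) (4,13)]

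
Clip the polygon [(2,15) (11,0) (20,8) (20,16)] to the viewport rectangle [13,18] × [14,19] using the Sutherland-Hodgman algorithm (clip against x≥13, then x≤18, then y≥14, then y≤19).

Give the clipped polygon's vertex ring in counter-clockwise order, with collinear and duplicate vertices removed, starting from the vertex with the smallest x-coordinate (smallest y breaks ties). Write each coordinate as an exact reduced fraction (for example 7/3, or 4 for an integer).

Clipped polygon: [(13,14) (18,14) (18,143/9) (13,281/18)]

1. After x ≥ 13: [(13,281/18) (13,16/9) (20,8) (20,16)]
2. After x ≤ 18: [(18,143/9) (13,281/18) (13,16/9) (18,56/9)]
3. After y ≥ 14: [(18,14) (18,143/9) (13,281/18) (13,14)]
4. After y ≤ 19: [(18,14) (18,143/9) (13,281/18) (13,14)]
5. Canonical ring: [(13,14) (18,14) (18,143/9) (13,281/18)]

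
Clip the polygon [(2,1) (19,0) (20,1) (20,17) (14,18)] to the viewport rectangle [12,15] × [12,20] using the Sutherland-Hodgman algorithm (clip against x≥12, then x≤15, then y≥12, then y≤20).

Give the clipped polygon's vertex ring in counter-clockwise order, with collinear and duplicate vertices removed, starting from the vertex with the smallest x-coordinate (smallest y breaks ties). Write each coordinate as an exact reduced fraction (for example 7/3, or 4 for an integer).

Clipped polygon: [(12,12) (15,12) (15,107/6) (14,18) (12,91/6)]

1. After x ≥ 12: [(12,91/6) (12,7/17) (19,0) (20,1) (20,17) (14,18)]
2. After x ≤ 15: [(12,91/6) (12,7/17) (15,4/17) (15,107/6) (14,18)]
3. After y ≥ 12: [(12,91/6) (12,12) (15,12) (15,107/6) (14,18)]
4. After y ≤ 20: [(12,91/6) (12,12) (15,12) (15,107/6) (14,18)]
5. Canonical ring: [(12,12) (15,12) (15,107/6) (14,18) (12,91/6)]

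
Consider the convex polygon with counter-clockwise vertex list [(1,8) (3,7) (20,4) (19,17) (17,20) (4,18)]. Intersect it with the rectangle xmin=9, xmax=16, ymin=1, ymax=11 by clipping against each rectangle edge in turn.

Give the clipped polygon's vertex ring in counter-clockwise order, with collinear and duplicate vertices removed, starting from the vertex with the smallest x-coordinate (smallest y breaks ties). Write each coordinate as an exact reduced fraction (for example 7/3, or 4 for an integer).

Clipped polygon: [(9,101/17) (16,80/17) (16,11) (9,11)]

1. After x ≥ 9: [(9,101/17) (20,4) (19,17) (17,20) (9,244/13)]
2. After x ≤ 16: [(9,101/17) (16,80/17) (16,258/13) (9,244/13)]
3. After y ≥ 1: [(9,101/17) (16,80/17) (16,258/13) (9,244/13)]
4. After y ≤ 11: [(9,11) (9,101/17) (16,80/17) (16,11)]
5. Canonical ring: [(9,101/17) (16,80/17) (16,11) (9,11)]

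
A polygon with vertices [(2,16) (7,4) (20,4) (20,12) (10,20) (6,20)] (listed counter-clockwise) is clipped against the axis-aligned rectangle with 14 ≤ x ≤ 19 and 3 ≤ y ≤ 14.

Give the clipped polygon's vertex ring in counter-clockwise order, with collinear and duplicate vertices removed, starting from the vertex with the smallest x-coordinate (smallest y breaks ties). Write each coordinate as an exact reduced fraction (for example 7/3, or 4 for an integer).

Clipped polygon: [(14,4) (19,4) (19,64/5) (35/2,14) (14,14)]

1. After x ≥ 14: [(14,4) (20,4) (20,12) (14,84/5)]
2. After x ≤ 19: [(14,4) (19,4) (19,64/5) (14,84/5)]
3. After y ≥ 3: [(14,4) (19,4) (19,64/5) (14,84/5)]
4. After y ≤ 14: [(14,14) (14,4) (19,4) (19,64/5) (35/2,14)]
5. Canonical ring: [(14,4) (19,4) (19,64/5) (35/2,14) (14,14)]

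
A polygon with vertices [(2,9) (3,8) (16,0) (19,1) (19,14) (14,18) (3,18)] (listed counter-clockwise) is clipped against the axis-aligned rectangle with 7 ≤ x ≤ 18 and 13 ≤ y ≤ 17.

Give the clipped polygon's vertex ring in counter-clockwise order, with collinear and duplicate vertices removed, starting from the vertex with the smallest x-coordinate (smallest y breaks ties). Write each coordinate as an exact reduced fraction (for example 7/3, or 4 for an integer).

1. After x ≥ 7: [(7,72/13) (16,0) (19,1) (19,14) (14,18) (7,18)]
2. After x ≤ 18: [(7,72/13) (16,0) (18,2/3) (18,74/5) (14,18) (7,18)]
3. After y ≥ 13: [(7,13) (18,13) (18,74/5) (14,18) (7,18)]
4. After y ≤ 17: [(7,17) (7,13) (18,13) (18,74/5) (61/4,17)]
5. Canonical ring: [(7,13) (18,13) (18,74/5) (61/4,17) (7,17)]

Clipped polygon: [(7,13) (18,13) (18,74/5) (61/4,17) (7,17)]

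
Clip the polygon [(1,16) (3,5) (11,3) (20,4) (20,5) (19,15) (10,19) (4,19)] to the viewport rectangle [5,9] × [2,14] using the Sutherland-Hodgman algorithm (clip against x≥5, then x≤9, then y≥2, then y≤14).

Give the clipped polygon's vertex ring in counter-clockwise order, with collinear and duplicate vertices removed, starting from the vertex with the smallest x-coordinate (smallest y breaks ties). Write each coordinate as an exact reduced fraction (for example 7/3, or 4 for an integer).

1. After x ≥ 5: [(5,9/2) (11,3) (20,4) (20,5) (19,15) (10,19) (5,19)]
2. After x ≤ 9: [(5,9/2) (9,7/2) (9,19) (5,19)]
3. After y ≥ 2: [(5,9/2) (9,7/2) (9,19) (5,19)]
4. After y ≤ 14: [(5,14) (5,9/2) (9,7/2) (9,14)]
5. Canonical ring: [(5,9/2) (9,7/2) (9,14) (5,14)]

Clipped polygon: [(5,9/2) (9,7/2) (9,14) (5,14)]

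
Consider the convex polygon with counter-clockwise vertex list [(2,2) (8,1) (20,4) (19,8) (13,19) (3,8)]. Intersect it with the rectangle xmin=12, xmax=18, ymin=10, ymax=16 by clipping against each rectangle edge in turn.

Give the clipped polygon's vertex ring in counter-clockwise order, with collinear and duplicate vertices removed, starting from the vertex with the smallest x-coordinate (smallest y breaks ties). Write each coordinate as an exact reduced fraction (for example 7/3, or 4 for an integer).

1. After x ≥ 12: [(12,2) (20,4) (19,8) (13,19) (12,179/10)]
2. After x ≤ 18: [(12,2) (18,7/2) (18,59/6) (13,19) (12,179/10)]
3. After y ≥ 10: [(12,10) (197/11,10) (13,19) (12,179/10)]
4. After y ≤ 16: [(12,16) (12,10) (197/11,10) (161/11,16)]
5. Canonical ring: [(12,10) (197/11,10) (161/11,16) (12,16)]

Clipped polygon: [(12,10) (197/11,10) (161/11,16) (12,16)]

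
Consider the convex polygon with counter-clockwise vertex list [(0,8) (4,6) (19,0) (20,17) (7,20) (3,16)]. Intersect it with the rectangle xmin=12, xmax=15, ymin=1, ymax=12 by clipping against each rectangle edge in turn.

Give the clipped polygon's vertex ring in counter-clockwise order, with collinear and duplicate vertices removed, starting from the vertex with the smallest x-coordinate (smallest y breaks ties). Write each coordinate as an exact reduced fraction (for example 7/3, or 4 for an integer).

Clipped polygon: [(12,14/5) (15,8/5) (15,12) (12,12)]

1. After x ≥ 12: [(12,14/5) (19,0) (20,17) (12,245/13)]
2. After x ≤ 15: [(12,14/5) (15,8/5) (15,236/13) (12,245/13)]
3. After y ≥ 1: [(12,14/5) (15,8/5) (15,236/13) (12,245/13)]
4. After y ≤ 12: [(12,12) (12,14/5) (15,8/5) (15,12)]
5. Canonical ring: [(12,14/5) (15,8/5) (15,12) (12,12)]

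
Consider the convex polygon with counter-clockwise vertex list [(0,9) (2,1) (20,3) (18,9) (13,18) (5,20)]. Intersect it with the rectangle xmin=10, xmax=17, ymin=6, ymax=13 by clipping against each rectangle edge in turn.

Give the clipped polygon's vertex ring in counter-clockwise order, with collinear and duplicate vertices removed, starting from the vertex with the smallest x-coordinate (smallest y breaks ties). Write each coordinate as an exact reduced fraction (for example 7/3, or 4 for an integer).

Clipped polygon: [(10,6) (17,6) (17,54/5) (142/9,13) (10,13)]

1. After x ≥ 10: [(10,17/9) (20,3) (18,9) (13,18) (10,75/4)]
2. After x ≤ 17: [(10,17/9) (17,8/3) (17,54/5) (13,18) (10,75/4)]
3. After y ≥ 6: [(10,6) (17,6) (17,54/5) (13,18) (10,75/4)]
4. After y ≤ 13: [(10,13) (10,6) (17,6) (17,54/5) (142/9,13)]
5. Canonical ring: [(10,6) (17,6) (17,54/5) (142/9,13) (10,13)]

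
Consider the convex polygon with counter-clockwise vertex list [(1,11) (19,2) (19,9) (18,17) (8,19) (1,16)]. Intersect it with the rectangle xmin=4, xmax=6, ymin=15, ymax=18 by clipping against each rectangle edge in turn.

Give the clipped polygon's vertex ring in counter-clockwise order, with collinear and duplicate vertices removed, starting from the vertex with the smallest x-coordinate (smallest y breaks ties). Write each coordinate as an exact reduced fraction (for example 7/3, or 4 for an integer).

Clipped polygon: [(4,15) (6,15) (6,18) (17/3,18) (4,121/7)]

1. After x ≥ 4: [(4,19/2) (19,2) (19,9) (18,17) (8,19) (4,121/7)]
2. After x ≤ 6: [(4,19/2) (6,17/2) (6,127/7) (4,121/7)]
3. After y ≥ 15: [(4,15) (6,15) (6,127/7) (4,121/7)]
4. After y ≤ 18: [(4,15) (6,15) (6,18) (17/3,18) (4,121/7)]
5. Canonical ring: [(4,15) (6,15) (6,18) (17/3,18) (4,121/7)]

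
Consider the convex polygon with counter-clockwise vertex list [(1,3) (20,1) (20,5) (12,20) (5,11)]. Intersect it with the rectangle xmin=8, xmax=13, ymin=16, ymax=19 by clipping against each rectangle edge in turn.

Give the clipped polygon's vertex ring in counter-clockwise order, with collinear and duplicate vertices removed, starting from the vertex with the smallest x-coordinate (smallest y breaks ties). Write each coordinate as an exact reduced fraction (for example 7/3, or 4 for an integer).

1. After x ≥ 8: [(8,43/19) (20,1) (20,5) (12,20) (8,104/7)]
2. After x ≤ 13: [(8,43/19) (13,33/19) (13,145/8) (12,20) (8,104/7)]
3. After y ≥ 16: [(13,16) (13,145/8) (12,20) (80/9,16)]
4. After y ≤ 19: [(13,16) (13,145/8) (188/15,19) (101/9,19) (80/9,16)]
5. Canonical ring: [(80/9,16) (13,16) (13,145/8) (188/15,19) (101/9,19)]

Clipped polygon: [(80/9,16) (13,16) (13,145/8) (188/15,19) (101/9,19)]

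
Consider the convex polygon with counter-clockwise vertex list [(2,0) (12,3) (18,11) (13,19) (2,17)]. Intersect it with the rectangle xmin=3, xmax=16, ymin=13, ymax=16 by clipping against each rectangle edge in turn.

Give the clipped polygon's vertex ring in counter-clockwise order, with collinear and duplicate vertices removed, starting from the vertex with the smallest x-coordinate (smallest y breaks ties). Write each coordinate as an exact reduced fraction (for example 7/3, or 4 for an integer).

Clipped polygon: [(3,13) (16,13) (16,71/5) (119/8,16) (3,16)]

1. After x ≥ 3: [(3,3/10) (12,3) (18,11) (13,19) (3,189/11)]
2. After x ≤ 16: [(3,3/10) (12,3) (16,25/3) (16,71/5) (13,19) (3,189/11)]
3. After y ≥ 13: [(3,13) (16,13) (16,71/5) (13,19) (3,189/11)]
4. After y ≤ 16: [(3,16) (3,13) (16,13) (16,71/5) (119/8,16)]
5. Canonical ring: [(3,13) (16,13) (16,71/5) (119/8,16) (3,16)]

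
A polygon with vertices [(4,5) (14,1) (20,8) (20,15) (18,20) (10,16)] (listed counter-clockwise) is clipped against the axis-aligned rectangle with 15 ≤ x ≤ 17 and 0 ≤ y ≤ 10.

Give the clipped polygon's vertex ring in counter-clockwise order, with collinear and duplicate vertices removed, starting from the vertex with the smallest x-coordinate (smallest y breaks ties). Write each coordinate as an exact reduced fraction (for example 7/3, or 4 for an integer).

Clipped polygon: [(15,13/6) (17,9/2) (17,10) (15,10)]

1. After x ≥ 15: [(15,13/6) (20,8) (20,15) (18,20) (15,37/2)]
2. After x ≤ 17: [(15,13/6) (17,9/2) (17,39/2) (15,37/2)]
3. After y ≥ 0: [(15,13/6) (17,9/2) (17,39/2) (15,37/2)]
4. After y ≤ 10: [(15,10) (15,13/6) (17,9/2) (17,10)]
5. Canonical ring: [(15,13/6) (17,9/2) (17,10) (15,10)]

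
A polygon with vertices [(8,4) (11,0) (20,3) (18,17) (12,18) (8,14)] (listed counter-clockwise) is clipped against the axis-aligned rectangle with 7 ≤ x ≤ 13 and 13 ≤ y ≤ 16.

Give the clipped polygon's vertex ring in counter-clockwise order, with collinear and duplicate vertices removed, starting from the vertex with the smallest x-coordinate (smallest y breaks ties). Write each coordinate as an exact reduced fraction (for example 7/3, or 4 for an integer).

1. After x ≥ 7: [(8,4) (11,0) (20,3) (18,17) (12,18) (8,14)]
2. After x ≤ 13: [(8,4) (11,0) (13,2/3) (13,107/6) (12,18) (8,14)]
3. After y ≥ 13: [(8,13) (13,13) (13,107/6) (12,18) (8,14)]
4. After y ≤ 16: [(8,13) (13,13) (13,16) (10,16) (8,14)]
5. Canonical ring: [(8,13) (13,13) (13,16) (10,16) (8,14)]

Clipped polygon: [(8,13) (13,13) (13,16) (10,16) (8,14)]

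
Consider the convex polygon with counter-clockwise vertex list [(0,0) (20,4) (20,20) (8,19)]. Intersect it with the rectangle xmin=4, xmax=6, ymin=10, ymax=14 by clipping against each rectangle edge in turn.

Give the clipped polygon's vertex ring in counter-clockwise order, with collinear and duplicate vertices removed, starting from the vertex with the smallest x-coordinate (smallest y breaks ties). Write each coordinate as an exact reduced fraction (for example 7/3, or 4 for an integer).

Clipped polygon: [(80/19,10) (6,10) (6,14) (112/19,14)]

1. After x ≥ 4: [(4,19/2) (4,4/5) (20,4) (20,20) (8,19)]
2. After x ≤ 6: [(6,57/4) (4,19/2) (4,4/5) (6,6/5)]
3. After y ≥ 10: [(6,10) (6,57/4) (80/19,10)]
4. After y ≤ 14: [(6,10) (6,14) (112/19,14) (80/19,10)]
5. Canonical ring: [(80/19,10) (6,10) (6,14) (112/19,14)]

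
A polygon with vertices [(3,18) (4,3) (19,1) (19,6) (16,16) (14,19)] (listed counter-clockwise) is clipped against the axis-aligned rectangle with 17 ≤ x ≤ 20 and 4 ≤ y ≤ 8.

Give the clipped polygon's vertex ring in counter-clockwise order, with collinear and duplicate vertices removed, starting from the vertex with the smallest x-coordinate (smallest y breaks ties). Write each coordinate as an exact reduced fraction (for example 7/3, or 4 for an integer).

Clipped polygon: [(17,4) (19,4) (19,6) (92/5,8) (17,8)]

1. After x ≥ 17: [(17,19/15) (19,1) (19,6) (17,38/3)]
2. After x ≤ 20: [(17,19/15) (19,1) (19,6) (17,38/3)]
3. After y ≥ 4: [(17,4) (19,4) (19,6) (17,38/3)]
4. After y ≤ 8: [(17,8) (17,4) (19,4) (19,6) (92/5,8)]
5. Canonical ring: [(17,4) (19,4) (19,6) (92/5,8) (17,8)]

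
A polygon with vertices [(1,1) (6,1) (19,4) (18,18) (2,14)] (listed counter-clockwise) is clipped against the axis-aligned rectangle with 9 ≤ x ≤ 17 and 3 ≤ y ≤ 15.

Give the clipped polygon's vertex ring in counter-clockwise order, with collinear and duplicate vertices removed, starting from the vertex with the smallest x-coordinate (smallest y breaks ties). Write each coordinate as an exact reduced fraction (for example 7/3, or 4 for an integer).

Clipped polygon: [(9,3) (44/3,3) (17,46/13) (17,15) (9,15)]

1. After x ≥ 9: [(9,22/13) (19,4) (18,18) (9,63/4)]
2. After x ≤ 17: [(9,22/13) (17,46/13) (17,71/4) (9,63/4)]
3. After y ≥ 3: [(9,3) (44/3,3) (17,46/13) (17,71/4) (9,63/4)]
4. After y ≤ 15: [(9,15) (9,3) (44/3,3) (17,46/13) (17,15)]
5. Canonical ring: [(9,3) (44/3,3) (17,46/13) (17,15) (9,15)]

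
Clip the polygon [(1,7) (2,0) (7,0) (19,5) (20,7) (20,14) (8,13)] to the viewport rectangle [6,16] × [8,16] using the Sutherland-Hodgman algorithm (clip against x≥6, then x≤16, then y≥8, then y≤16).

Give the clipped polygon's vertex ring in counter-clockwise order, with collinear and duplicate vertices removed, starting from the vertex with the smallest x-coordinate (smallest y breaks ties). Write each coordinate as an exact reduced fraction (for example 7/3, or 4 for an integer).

1. After x ≥ 6: [(6,79/7) (6,0) (7,0) (19,5) (20,7) (20,14) (8,13)]
2. After x ≤ 16: [(6,79/7) (6,0) (7,0) (16,15/4) (16,41/3) (8,13)]
3. After y ≥ 8: [(6,79/7) (6,8) (16,8) (16,41/3) (8,13)]
4. After y ≤ 16: [(6,79/7) (6,8) (16,8) (16,41/3) (8,13)]
5. Canonical ring: [(6,8) (16,8) (16,41/3) (8,13) (6,79/7)]

Clipped polygon: [(6,8) (16,8) (16,41/3) (8,13) (6,79/7)]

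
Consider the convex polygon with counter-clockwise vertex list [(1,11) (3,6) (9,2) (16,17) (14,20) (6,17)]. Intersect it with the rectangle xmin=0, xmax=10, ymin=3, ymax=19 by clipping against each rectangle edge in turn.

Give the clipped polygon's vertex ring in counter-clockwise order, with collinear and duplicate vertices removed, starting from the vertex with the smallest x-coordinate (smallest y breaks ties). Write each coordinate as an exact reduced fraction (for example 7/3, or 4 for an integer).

Clipped polygon: [(1,11) (3,6) (15/2,3) (142/15,3) (10,29/7) (10,37/2) (6,17)]

1. After x ≥ 0: [(1,11) (3,6) (9,2) (16,17) (14,20) (6,17)]
2. After x ≤ 10: [(1,11) (3,6) (9,2) (10,29/7) (10,37/2) (6,17)]
3. After y ≥ 3: [(1,11) (3,6) (15/2,3) (142/15,3) (10,29/7) (10,37/2) (6,17)]
4. After y ≤ 19: [(1,11) (3,6) (15/2,3) (142/15,3) (10,29/7) (10,37/2) (6,17)]
5. Canonical ring: [(1,11) (3,6) (15/2,3) (142/15,3) (10,29/7) (10,37/2) (6,17)]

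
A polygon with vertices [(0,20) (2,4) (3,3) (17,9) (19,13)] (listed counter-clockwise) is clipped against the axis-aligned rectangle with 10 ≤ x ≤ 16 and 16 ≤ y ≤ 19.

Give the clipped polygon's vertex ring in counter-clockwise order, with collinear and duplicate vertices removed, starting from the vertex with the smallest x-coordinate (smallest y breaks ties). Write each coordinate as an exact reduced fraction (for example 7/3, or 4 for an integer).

1. After x ≥ 10: [(10,310/19) (10,6) (17,9) (19,13)]
2. After x ≤ 16: [(16,268/19) (10,310/19) (10,6) (16,60/7)]
3. After y ≥ 16: [(76/7,16) (10,310/19) (10,16)]
4. After y ≤ 19: [(76/7,16) (10,310/19) (10,16)]
5. Canonical ring: [(10,16) (76/7,16) (10,310/19)]

Clipped polygon: [(10,16) (76/7,16) (10,310/19)]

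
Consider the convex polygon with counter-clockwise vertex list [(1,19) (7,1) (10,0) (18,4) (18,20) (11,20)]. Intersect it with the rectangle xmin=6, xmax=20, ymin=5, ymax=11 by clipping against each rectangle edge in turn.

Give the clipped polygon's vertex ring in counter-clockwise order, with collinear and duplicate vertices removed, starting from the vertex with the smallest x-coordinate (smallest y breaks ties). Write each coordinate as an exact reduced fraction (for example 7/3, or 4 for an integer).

Clipped polygon: [(6,5) (18,5) (18,11) (6,11)]

1. After x ≥ 6: [(6,39/2) (6,4) (7,1) (10,0) (18,4) (18,20) (11,20)]
2. After x ≤ 20: [(6,39/2) (6,4) (7,1) (10,0) (18,4) (18,20) (11,20)]
3. After y ≥ 5: [(6,39/2) (6,5) (18,5) (18,20) (11,20)]
4. After y ≤ 11: [(6,11) (6,5) (18,5) (18,11)]
5. Canonical ring: [(6,5) (18,5) (18,11) (6,11)]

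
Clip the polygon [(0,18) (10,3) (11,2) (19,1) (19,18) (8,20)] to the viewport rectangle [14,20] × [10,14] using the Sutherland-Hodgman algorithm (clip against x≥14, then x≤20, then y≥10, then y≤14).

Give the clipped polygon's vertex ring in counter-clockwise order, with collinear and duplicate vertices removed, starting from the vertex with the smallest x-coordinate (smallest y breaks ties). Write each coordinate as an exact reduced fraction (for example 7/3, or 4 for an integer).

Clipped polygon: [(14,10) (19,10) (19,14) (14,14)]

1. After x ≥ 14: [(14,13/8) (19,1) (19,18) (14,208/11)]
2. After x ≤ 20: [(14,13/8) (19,1) (19,18) (14,208/11)]
3. After y ≥ 10: [(14,10) (19,10) (19,18) (14,208/11)]
4. After y ≤ 14: [(14,14) (14,10) (19,10) (19,14)]
5. Canonical ring: [(14,10) (19,10) (19,14) (14,14)]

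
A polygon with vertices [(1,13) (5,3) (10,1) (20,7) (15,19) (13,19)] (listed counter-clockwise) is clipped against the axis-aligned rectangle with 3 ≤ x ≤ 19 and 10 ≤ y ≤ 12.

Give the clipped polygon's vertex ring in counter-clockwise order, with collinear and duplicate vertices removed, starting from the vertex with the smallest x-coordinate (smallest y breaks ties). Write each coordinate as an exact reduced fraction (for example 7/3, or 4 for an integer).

1. After x ≥ 3: [(3,14) (3,8) (5,3) (10,1) (20,7) (15,19) (13,19)]
2. After x ≤ 19: [(3,14) (3,8) (5,3) (10,1) (19,32/5) (19,47/5) (15,19) (13,19)]
3. After y ≥ 10: [(3,14) (3,10) (75/4,10) (15,19) (13,19)]
4. After y ≤ 12: [(3,12) (3,10) (75/4,10) (215/12,12)]
5. Canonical ring: [(3,10) (75/4,10) (215/12,12) (3,12)]

Clipped polygon: [(3,10) (75/4,10) (215/12,12) (3,12)]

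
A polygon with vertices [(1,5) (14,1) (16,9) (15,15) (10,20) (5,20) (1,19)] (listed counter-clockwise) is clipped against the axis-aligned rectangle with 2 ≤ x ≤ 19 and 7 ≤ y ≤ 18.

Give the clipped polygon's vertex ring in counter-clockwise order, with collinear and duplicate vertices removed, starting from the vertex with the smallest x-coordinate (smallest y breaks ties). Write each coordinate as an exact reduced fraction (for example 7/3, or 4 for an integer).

1. After x ≥ 2: [(2,61/13) (14,1) (16,9) (15,15) (10,20) (5,20) (2,77/4)]
2. After x ≤ 19: [(2,61/13) (14,1) (16,9) (15,15) (10,20) (5,20) (2,77/4)]
3. After y ≥ 7: [(2,7) (31/2,7) (16,9) (15,15) (10,20) (5,20) (2,77/4)]
4. After y ≤ 18: [(2,18) (2,7) (31/2,7) (16,9) (15,15) (12,18)]
5. Canonical ring: [(2,7) (31/2,7) (16,9) (15,15) (12,18) (2,18)]

Clipped polygon: [(2,7) (31/2,7) (16,9) (15,15) (12,18) (2,18)]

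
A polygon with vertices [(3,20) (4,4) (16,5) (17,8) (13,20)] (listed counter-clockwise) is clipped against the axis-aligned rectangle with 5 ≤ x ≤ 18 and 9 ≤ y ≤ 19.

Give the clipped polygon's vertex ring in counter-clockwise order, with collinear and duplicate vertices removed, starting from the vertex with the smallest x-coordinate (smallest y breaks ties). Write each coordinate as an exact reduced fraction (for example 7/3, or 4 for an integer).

Clipped polygon: [(5,9) (50/3,9) (40/3,19) (5,19)]

1. After x ≥ 5: [(5,20) (5,49/12) (16,5) (17,8) (13,20)]
2. After x ≤ 18: [(5,20) (5,49/12) (16,5) (17,8) (13,20)]
3. After y ≥ 9: [(5,20) (5,9) (50/3,9) (13,20)]
4. After y ≤ 19: [(5,19) (5,9) (50/3,9) (40/3,19)]
5. Canonical ring: [(5,9) (50/3,9) (40/3,19) (5,19)]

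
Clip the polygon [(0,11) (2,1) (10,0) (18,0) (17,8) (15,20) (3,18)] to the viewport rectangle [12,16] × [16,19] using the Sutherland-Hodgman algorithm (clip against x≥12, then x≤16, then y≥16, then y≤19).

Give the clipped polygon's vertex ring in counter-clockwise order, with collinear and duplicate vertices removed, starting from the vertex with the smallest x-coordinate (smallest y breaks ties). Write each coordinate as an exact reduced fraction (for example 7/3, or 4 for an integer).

Clipped polygon: [(12,16) (47/3,16) (91/6,19) (12,19)]

1. After x ≥ 12: [(12,0) (18,0) (17,8) (15,20) (12,39/2)]
2. After x ≤ 16: [(12,0) (16,0) (16,14) (15,20) (12,39/2)]
3. After y ≥ 16: [(12,16) (47/3,16) (15,20) (12,39/2)]
4. After y ≤ 19: [(12,19) (12,16) (47/3,16) (91/6,19)]
5. Canonical ring: [(12,16) (47/3,16) (91/6,19) (12,19)]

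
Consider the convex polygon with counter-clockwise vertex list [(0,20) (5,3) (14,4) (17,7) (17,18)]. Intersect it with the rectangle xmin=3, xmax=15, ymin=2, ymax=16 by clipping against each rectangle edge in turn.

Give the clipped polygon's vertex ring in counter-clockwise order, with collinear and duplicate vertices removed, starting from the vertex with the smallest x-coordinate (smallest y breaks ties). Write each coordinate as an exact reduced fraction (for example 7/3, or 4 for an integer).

Clipped polygon: [(3,49/5) (5,3) (14,4) (15,5) (15,16) (3,16)]

1. After x ≥ 3: [(3,334/17) (3,49/5) (5,3) (14,4) (17,7) (17,18)]
2. After x ≤ 15: [(15,310/17) (3,334/17) (3,49/5) (5,3) (14,4) (15,5)]
3. After y ≥ 2: [(15,310/17) (3,334/17) (3,49/5) (5,3) (14,4) (15,5)]
4. After y ≤ 16: [(15,16) (3,16) (3,49/5) (5,3) (14,4) (15,5)]
5. Canonical ring: [(3,49/5) (5,3) (14,4) (15,5) (15,16) (3,16)]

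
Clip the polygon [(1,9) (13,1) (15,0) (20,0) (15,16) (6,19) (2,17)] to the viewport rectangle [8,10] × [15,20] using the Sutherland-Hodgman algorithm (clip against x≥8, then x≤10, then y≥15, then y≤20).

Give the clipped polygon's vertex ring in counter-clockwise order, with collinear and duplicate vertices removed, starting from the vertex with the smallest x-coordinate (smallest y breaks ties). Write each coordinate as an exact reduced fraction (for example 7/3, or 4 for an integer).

Clipped polygon: [(8,15) (10,15) (10,53/3) (8,55/3)]

1. After x ≥ 8: [(8,13/3) (13,1) (15,0) (20,0) (15,16) (8,55/3)]
2. After x ≤ 10: [(8,13/3) (10,3) (10,53/3) (8,55/3)]
3. After y ≥ 15: [(8,15) (10,15) (10,53/3) (8,55/3)]
4. After y ≤ 20: [(8,15) (10,15) (10,53/3) (8,55/3)]
5. Canonical ring: [(8,15) (10,15) (10,53/3) (8,55/3)]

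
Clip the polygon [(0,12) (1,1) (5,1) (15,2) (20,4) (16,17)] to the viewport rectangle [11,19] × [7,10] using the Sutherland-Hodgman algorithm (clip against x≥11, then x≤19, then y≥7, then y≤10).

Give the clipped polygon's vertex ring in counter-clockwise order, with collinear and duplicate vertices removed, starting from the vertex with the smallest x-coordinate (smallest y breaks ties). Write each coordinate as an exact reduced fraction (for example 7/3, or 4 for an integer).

1. After x ≥ 11: [(11,247/16) (11,8/5) (15,2) (20,4) (16,17)]
2. After x ≤ 19: [(11,247/16) (11,8/5) (15,2) (19,18/5) (19,29/4) (16,17)]
3. After y ≥ 7: [(11,247/16) (11,7) (19,7) (19,29/4) (16,17)]
4. After y ≤ 10: [(11,10) (11,7) (19,7) (19,29/4) (236/13,10)]
5. Canonical ring: [(11,7) (19,7) (19,29/4) (236/13,10) (11,10)]

Clipped polygon: [(11,7) (19,7) (19,29/4) (236/13,10) (11,10)]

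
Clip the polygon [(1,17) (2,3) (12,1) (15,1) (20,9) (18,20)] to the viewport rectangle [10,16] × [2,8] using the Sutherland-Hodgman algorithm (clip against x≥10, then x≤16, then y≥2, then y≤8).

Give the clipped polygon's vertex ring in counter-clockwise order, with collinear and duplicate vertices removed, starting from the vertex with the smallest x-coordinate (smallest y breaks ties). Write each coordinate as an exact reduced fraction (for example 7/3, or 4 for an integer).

Clipped polygon: [(10,2) (125/8,2) (16,13/5) (16,8) (10,8)]

1. After x ≥ 10: [(10,316/17) (10,7/5) (12,1) (15,1) (20,9) (18,20)]
2. After x ≤ 16: [(16,334/17) (10,316/17) (10,7/5) (12,1) (15,1) (16,13/5)]
3. After y ≥ 2: [(16,334/17) (10,316/17) (10,2) (125/8,2) (16,13/5)]
4. After y ≤ 8: [(16,8) (10,8) (10,2) (125/8,2) (16,13/5)]
5. Canonical ring: [(10,2) (125/8,2) (16,13/5) (16,8) (10,8)]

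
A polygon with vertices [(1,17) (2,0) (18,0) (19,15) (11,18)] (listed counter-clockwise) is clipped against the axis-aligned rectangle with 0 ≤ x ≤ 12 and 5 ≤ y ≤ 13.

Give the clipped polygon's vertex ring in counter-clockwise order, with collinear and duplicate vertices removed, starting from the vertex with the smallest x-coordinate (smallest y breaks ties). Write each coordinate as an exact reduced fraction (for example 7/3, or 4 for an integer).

Clipped polygon: [(21/17,13) (29/17,5) (12,5) (12,13)]

1. After x ≥ 0: [(1,17) (2,0) (18,0) (19,15) (11,18)]
2. After x ≤ 12: [(1,17) (2,0) (12,0) (12,141/8) (11,18)]
3. After y ≥ 5: [(1,17) (29/17,5) (12,5) (12,141/8) (11,18)]
4. After y ≤ 13: [(21/17,13) (29/17,5) (12,5) (12,13)]
5. Canonical ring: [(21/17,13) (29/17,5) (12,5) (12,13)]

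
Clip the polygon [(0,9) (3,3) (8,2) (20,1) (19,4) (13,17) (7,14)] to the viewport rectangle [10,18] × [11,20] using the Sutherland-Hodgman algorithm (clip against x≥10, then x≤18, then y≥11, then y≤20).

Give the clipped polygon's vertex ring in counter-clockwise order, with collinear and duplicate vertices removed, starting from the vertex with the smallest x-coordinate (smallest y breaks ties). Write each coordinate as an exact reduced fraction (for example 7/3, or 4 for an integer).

1. After x ≥ 10: [(10,11/6) (20,1) (19,4) (13,17) (10,31/2)]
2. After x ≤ 18: [(10,11/6) (18,7/6) (18,37/6) (13,17) (10,31/2)]
3. After y ≥ 11: [(10,11) (205/13,11) (13,17) (10,31/2)]
4. After y ≤ 20: [(10,11) (205/13,11) (13,17) (10,31/2)]
5. Canonical ring: [(10,11) (205/13,11) (13,17) (10,31/2)]

Clipped polygon: [(10,11) (205/13,11) (13,17) (10,31/2)]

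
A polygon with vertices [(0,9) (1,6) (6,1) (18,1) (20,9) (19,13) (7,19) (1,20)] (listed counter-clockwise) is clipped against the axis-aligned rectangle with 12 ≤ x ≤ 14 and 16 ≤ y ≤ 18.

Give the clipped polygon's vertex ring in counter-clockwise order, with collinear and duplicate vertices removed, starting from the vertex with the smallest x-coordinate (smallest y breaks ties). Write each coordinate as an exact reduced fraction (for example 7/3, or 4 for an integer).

Clipped polygon: [(12,16) (13,16) (12,33/2)]

1. After x ≥ 12: [(12,1) (18,1) (20,9) (19,13) (12,33/2)]
2. After x ≤ 14: [(12,1) (14,1) (14,31/2) (12,33/2)]
3. After y ≥ 16: [(12,16) (13,16) (12,33/2)]
4. After y ≤ 18: [(12,16) (13,16) (12,33/2)]
5. Canonical ring: [(12,16) (13,16) (12,33/2)]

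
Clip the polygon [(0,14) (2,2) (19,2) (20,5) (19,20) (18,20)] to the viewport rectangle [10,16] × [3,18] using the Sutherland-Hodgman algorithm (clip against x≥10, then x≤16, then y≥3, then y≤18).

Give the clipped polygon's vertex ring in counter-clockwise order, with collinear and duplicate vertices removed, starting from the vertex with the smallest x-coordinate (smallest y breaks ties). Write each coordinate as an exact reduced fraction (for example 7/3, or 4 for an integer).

1. After x ≥ 10: [(10,52/3) (10,2) (19,2) (20,5) (19,20) (18,20)]
2. After x ≤ 16: [(16,58/3) (10,52/3) (10,2) (16,2)]
3. After y ≥ 3: [(16,3) (16,58/3) (10,52/3) (10,3)]
4. After y ≤ 18: [(16,3) (16,18) (12,18) (10,52/3) (10,3)]
5. Canonical ring: [(10,3) (16,3) (16,18) (12,18) (10,52/3)]

Clipped polygon: [(10,3) (16,3) (16,18) (12,18) (10,52/3)]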